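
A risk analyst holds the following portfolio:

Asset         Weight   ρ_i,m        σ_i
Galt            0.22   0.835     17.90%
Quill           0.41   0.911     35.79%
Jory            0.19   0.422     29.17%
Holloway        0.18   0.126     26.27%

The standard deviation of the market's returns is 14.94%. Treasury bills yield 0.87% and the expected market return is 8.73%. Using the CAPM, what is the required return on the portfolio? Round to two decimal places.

β_Galt = 0.835 × 17.90% / 14.94% = 1.0004
β_Quill = 0.911 × 35.79% / 14.94% = 2.1824
β_Jory = 0.422 × 29.17% / 14.94% = 0.8239
β_Holloway = 0.126 × 26.27% / 14.94% = 0.2216
β_P = Σ w_i β_i = 0.22×1.0004 + 0.41×2.1824 + 0.19×0.8239 + 0.18×0.2216 = 1.3113
MRP = 8.73% − 0.87% = 7.86%
E(R_P) = R_f + β_P × MRP = 0.87% + 1.3113 × 7.86% = 11.18%

11.18%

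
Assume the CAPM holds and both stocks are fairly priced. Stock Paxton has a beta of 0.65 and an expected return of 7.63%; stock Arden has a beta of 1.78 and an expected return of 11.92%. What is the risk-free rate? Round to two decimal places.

5.16%

Both satisfy E(R) = R_f + β·MRP, so the slope of the SML is
MRP = (11.92% − 7.63%) / (1.78 − 0.65) = 4.29% / 1.13 = 3.7965%
R_f = E(R_Paxton) − β_Paxton·MRP = 7.63% − 0.65 × 3.7965% = 5.1623%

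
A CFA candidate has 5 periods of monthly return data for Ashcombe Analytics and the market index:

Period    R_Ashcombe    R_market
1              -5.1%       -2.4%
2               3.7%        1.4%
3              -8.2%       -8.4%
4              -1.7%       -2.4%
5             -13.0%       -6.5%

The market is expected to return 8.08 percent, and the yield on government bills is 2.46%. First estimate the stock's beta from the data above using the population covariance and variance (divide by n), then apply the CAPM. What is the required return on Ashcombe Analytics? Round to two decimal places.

Mean R_i = (-5.1 + 3.7 − 8.2 − 1.7 − 13.0) / 5 = -4.8600%
Mean R_m = (-2.4 + 1.4 − 8.4 − 2.4 − 6.5) / 5 = -3.6600%
Σ(R_i − R̄_i)(R_m − R̄_m) = 85.9420  ⇒  Cov = 85.9420 / 5 = 17.1884
Σ(R_m − R̄_m)² = 59.3120  ⇒  Var(R_m) = 59.3120 / 5 = 11.8624
β = Cov / Var(R_m) = 17.1884 / 11.8624 = 1.4490
MRP = 8.08% − 2.46% = 5.62%
E(R) = R_f + β × MRP = 2.46% + 1.4490 × 5.62% = 10.60%

10.60%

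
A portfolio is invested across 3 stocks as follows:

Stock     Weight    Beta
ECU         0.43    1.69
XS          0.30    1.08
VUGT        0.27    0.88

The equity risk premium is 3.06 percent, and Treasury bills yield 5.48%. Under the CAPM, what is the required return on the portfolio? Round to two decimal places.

β_P = Σ w_i β_i = 0.43×1.69 + 0.30×1.08 + 0.27×0.88 = 1.2883
E(R_P) = R_f + β_P × MRP = 5.48% + 1.2883 × 3.06% = 9.42%

9.42%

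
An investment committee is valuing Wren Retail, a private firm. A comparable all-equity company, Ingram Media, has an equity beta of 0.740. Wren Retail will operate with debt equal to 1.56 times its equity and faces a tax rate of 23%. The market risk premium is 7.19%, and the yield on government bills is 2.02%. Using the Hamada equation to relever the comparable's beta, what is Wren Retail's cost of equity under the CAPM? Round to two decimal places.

β_L = β_U × [1 + (1 − t)(D/E)] = 0.740 × [1 + (1 − 0.23) × 1.56]
    = 0.740 × [1 + 0.77 × 1.56] = 0.740 × 2.2012 = 1.6289
E(R) = R_f + β_L × MRP = 2.02% + 1.6289 × 7.19% = 13.73%

13.73%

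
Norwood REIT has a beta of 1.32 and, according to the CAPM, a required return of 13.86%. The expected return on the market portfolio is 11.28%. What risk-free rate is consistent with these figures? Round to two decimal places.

E(R) = R_f + β(E(R_m) − R_f) = R_f(1 − β) + β·E(R_m)
13.86% = R_f × (1 − 1.32) + 1.32 × 11.28%
13.86% = R_f × -0.32 + 14.8896%
R_f = (13.86% − 14.8896%) / -0.32 = 3.22%

3.22%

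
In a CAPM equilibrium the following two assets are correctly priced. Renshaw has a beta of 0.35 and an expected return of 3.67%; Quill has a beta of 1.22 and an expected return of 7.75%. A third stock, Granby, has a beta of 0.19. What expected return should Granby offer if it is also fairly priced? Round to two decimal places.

2.92%

MRP (SML slope) = (7.75% − 3.67%) / (1.22 − 0.35) = 4.08% / 0.87 = 4.6897%
R_f (intercept) = 3.67% − 0.35 × 4.6897% = 2.0286%
E(R_Granby) = R_f + β × MRP = 2.0286% + 0.19 × 4.6897% = 2.92%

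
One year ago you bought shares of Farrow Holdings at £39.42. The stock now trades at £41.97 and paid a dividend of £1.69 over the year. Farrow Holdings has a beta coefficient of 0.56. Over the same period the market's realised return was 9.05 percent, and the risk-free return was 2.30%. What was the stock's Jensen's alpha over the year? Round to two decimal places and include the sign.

Realised HPR = (P1 + D1 − P0) / P0 = (41.97 + 1.69 − 39.42) / 39.42 = 4.24 / 39.42 = 10.7560%
MRP = 9.05% − 2.30% = 6.75%
CAPM required = R_f + β·MRP = 2.30% + 0.56 × 6.75% = 6.0800%
α = realised − required = 10.7560% − 6.0800% = +4.68%

+4.68%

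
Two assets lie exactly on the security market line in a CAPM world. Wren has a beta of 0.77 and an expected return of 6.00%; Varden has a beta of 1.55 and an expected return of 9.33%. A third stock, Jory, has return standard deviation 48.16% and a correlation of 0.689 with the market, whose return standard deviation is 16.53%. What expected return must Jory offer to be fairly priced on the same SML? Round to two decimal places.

MRP = (9.33% − 6.00%) / (1.55 − 0.77) = 4.2692%
R_f = 6.00% − 0.77 × 4.2692% = 2.7127%
β_Jory = ρ·σ_i/σ_m = 0.689 × 48.16 / 16.53 = 2.0074
E(R_Jory) = R_f + β × MRP = 2.7127% + 2.0074 × 4.2692% = 11.28%

11.28%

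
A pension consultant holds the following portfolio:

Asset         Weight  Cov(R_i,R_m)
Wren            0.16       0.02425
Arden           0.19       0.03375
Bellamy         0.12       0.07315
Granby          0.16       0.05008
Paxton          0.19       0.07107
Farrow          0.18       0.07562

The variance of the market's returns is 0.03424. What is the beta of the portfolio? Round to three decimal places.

β_Wren = 0.02425 / 0.03424 = 0.7082
β_Arden = 0.03375 / 0.03424 = 0.9857
β_Bellamy = 0.07315 / 0.03424 = 2.1364
β_Granby = 0.05008 / 0.03424 = 1.4626
β_Paxton = 0.07107 / 0.03424 = 2.0756
β_Farrow = 0.07562 / 0.03424 = 2.2085
β_P = Σ w_i β_i = 0.16×0.7082 + 0.19×0.9857 + 0.12×2.1364 + 0.16×1.4626 + 0.19×2.0756 + 0.18×2.2085 = 1.5829

1.583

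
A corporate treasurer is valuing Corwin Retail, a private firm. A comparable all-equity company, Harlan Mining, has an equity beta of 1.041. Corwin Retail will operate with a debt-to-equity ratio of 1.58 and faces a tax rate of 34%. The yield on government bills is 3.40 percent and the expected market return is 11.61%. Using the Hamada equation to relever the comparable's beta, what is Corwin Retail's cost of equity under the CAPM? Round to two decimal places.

β_L = β_U × [1 + (1 − t)(D/E)] = 1.041 × [1 + (1 − 0.34) × 1.58]
    = 1.041 × [1 + 0.66 × 1.58] = 1.041 × 2.0428 = 2.1266
MRP = 11.61% − 3.40% = 8.21%
E(R) = R_f + β_L × MRP = 3.40% + 2.1266 × 8.21% = 20.86%

20.86%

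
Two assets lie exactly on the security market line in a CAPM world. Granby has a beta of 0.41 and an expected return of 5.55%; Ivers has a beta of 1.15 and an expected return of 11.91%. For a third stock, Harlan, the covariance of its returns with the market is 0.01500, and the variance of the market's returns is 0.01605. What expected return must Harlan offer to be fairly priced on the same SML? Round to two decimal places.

MRP = (11.91% − 5.55%) / (1.15 − 0.41) = 8.5946%
R_f = 5.55% − 0.41 × 8.5946% = 2.0262%
β_Harlan = Cov / Var(R_m) = 0.01500 / 0.01605 = 0.9346
E(R_Harlan) = R_f + β × MRP = 2.0262% + 0.9346 × 8.5946% = 10.06%

10.06%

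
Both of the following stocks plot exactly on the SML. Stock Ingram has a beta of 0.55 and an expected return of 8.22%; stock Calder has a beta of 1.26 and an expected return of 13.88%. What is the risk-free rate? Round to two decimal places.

3.84%

Both satisfy E(R) = R_f + β·MRP, so the slope of the SML is
MRP = (13.88% − 8.22%) / (1.26 − 0.55) = 5.66% / 0.71 = 7.9718%
R_f = E(R_Ingram) − β_Ingram·MRP = 8.22% − 0.55 × 7.9718% = 3.8355%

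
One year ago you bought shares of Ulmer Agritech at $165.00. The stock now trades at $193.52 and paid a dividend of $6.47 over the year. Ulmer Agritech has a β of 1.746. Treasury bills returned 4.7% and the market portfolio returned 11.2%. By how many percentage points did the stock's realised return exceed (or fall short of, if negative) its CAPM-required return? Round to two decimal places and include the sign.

Realised HPR = (P1 + D1 − P0) / P0 = (193.52 + 6.47 − 165.00) / 165.00 = 34.99 / 165.00 = 21.2061%
MRP = 11.2% − 4.7% = 6.50%
CAPM required = R_f + β·MRP = 4.7% + 1.746 × 6.5% = 16.0490%
α = realised − required = 21.2061% − 16.0490% = +5.16%

+5.16%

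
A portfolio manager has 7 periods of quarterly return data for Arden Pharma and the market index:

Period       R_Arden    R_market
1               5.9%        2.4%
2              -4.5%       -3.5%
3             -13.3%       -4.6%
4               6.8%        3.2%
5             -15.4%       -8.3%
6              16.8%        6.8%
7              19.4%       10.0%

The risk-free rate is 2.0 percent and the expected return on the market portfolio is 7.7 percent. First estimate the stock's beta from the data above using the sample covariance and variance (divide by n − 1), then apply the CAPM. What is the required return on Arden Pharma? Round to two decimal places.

Mean R_i = (5.9 − 4.5 − 13.3 + 6.8 − 15.4 + 16.8 + 19.4) / 7 = 2.2429%
Mean R_m = (2.4 − 3.5 − 4.6 + 3.2 − 8.3 + 6.8 + 10.0) / 7 = 0.8571%
Σ(R_i − R̄_i)(R_m − R̄_m) = 535.4529  ⇒  Cov = 535.4529 / 6 = 89.2422
Σ(R_m − R̄_m)² = 259.3971  ⇒  Var(R_m) = 259.3971 / 6 = 43.2329
β = Cov / Var(R_m) = 89.2422 / 43.2329 = 2.0642
MRP = 7.7% − 2.0% = 5.70%
E(R) = R_f + β × MRP = 2.0% + 2.0642 × 5.7% = 13.77%

13.77%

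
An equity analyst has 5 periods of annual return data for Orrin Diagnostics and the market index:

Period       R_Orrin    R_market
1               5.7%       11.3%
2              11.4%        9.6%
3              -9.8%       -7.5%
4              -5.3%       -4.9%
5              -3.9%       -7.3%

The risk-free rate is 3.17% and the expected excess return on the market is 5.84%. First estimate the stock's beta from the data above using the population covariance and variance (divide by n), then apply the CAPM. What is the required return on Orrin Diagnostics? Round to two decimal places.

8.17%

Mean R_i = (5.7 + 11.4 − 9.8 − 5.3 − 3.9) / 5 = -0.3800%
Mean R_m = (11.3 + 9.6 − 7.5 − 4.9 − 7.3) / 5 = 0.2400%
Σ(R_i − R̄_i)(R_m − R̄_m) = 302.2460  ⇒  Cov = 302.2460 / 5 = 60.4492
Σ(R_m − R̄_m)² = 353.1120  ⇒  Var(R_m) = 353.1120 / 5 = 70.6224
β = Cov / Var(R_m) = 60.4492 / 70.6224 = 0.8559
E(R) = R_f + β × MRP = 3.17% + 0.8559 × 5.84% = 8.17%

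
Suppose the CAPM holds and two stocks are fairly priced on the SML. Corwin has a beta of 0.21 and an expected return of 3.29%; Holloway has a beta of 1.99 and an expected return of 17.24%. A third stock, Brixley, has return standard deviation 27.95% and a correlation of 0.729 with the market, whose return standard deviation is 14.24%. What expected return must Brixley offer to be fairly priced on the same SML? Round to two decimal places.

12.86%

MRP = (17.24% − 3.29%) / (1.99 − 0.21) = 7.8371%
R_f = 3.29% − 0.21 × 7.8371% = 1.6442%
β_Brixley = ρ·σ_i/σ_m = 0.729 × 27.95 / 14.24 = 1.4309
E(R_Brixley) = R_f + β × MRP = 1.6442% + 1.4309 × 7.8371% = 12.86%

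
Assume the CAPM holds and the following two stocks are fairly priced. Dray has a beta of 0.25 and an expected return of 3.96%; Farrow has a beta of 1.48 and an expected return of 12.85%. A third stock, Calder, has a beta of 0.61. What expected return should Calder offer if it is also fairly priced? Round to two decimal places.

6.56%

MRP (SML slope) = (12.85% − 3.96%) / (1.48 − 0.25) = 8.89% / 1.23 = 7.2276%
R_f (intercept) = 3.96% − 0.25 × 7.2276% = 2.1531%
E(R_Calder) = R_f + β × MRP = 2.1531% + 0.61 × 7.2276% = 6.56%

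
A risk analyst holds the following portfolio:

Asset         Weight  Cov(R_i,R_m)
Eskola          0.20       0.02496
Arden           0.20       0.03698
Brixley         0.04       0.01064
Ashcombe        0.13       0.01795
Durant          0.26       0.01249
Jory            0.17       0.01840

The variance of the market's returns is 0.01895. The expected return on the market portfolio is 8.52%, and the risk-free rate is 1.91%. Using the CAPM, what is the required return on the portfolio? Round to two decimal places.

9.42%

β_Eskola = 0.02496 / 0.01895 = 1.3172
β_Arden = 0.03698 / 0.01895 = 1.9515
β_Brixley = 0.01064 / 0.01895 = 0.5615
β_Ashcombe = 0.01795 / 0.01895 = 0.9472
β_Durant = 0.01249 / 0.01895 = 0.6591
β_Jory = 0.01840 / 0.01895 = 0.9710
β_P = Σ w_i β_i = 0.20×1.3172 + 0.20×1.9515 + 0.04×0.5615 + 0.13×0.9472 + 0.26×0.6591 + 0.17×0.9710 = 1.1358
MRP = 8.52% − 1.91% = 6.61%
E(R_P) = R_f + β_P × MRP = 1.91% + 1.1358 × 6.61% = 9.42%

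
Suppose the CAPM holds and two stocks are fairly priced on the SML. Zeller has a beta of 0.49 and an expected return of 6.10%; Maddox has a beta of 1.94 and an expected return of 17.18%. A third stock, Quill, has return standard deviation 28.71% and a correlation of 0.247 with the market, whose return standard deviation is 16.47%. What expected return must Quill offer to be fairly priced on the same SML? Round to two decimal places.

MRP = (17.18% − 6.10%) / (1.94 − 0.49) = 7.6414%
R_f = 6.10% − 0.49 × 7.6414% = 2.3557%
β_Quill = ρ·σ_i/σ_m = 0.247 × 28.71 / 16.47 = 0.4306
E(R_Quill) = R_f + β × MRP = 2.3557% + 0.4306 × 7.6414% = 5.65%

5.65%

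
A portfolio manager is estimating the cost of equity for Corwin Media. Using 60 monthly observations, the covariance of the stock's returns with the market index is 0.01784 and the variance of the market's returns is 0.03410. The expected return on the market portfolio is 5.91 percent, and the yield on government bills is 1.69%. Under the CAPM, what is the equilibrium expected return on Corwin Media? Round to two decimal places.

β = Cov(R_i, R_m) / Var(R_m) = 0.01784 / 0.03410 = 0.5232
MRP = 5.91% − 1.69% = 4.22%
E(R) = R_f + β × MRP = 1.69% + 0.5232 × 4.22% = 3.90%

3.90%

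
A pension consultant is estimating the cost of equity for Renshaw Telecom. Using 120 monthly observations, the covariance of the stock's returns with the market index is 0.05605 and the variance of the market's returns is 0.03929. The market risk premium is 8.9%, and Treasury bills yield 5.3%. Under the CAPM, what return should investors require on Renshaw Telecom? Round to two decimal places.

β = Cov(R_i, R_m) / Var(R_m) = 0.05605 / 0.03929 = 1.4266
E(R) = R_f + β × MRP = 5.3% + 1.4266 × 8.9% = 18.00%

18.00%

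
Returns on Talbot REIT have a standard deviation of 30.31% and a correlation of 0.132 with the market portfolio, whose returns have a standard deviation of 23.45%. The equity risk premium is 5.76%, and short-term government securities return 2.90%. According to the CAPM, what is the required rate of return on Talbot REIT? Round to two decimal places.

3.88%

β = ρ × σ_i / σ_m = 0.132 × 30.31% / 23.45% = 0.1706
E(R) = 2.90% + 0.1706 × 5.76% = 3.88%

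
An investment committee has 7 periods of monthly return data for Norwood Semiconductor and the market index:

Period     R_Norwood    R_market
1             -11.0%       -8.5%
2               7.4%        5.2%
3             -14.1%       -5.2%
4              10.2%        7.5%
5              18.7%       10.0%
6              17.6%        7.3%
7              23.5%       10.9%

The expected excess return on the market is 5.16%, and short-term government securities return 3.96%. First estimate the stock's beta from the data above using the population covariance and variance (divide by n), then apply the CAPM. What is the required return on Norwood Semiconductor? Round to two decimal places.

13.57%

Mean R_i = (-11.0 + 7.4 − 14.1 + 10.2 + 18.7 + 17.6 + 23.5) / 7 = 7.4714%
Mean R_m = (-8.5 + 5.2 − 5.2 + 7.5 + 10.0 + 7.3 + 10.9) / 7 = 3.8857%
Σ(R_i − R̄_i)(R_m − R̄_m) = 650.2071  ⇒  Cov = 650.2071 / 7 = 92.8867
Σ(R_m − R̄_m)² = 348.9886  ⇒  Var(R_m) = 348.9886 / 7 = 49.8555
β = Cov / Var(R_m) = 92.8867 / 49.8555 = 1.8631
E(R) = R_f + β × MRP = 3.96% + 1.8631 × 5.16% = 13.57%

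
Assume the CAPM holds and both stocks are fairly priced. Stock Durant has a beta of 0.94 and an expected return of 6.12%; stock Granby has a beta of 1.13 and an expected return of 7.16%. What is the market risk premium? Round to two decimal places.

5.47%

Both satisfy E(R) = R_f + β·MRP, so the slope of the SML is
MRP = (7.16% − 6.12%) / (1.13 − 0.94) = 1.04% / 0.19 = 5.4737%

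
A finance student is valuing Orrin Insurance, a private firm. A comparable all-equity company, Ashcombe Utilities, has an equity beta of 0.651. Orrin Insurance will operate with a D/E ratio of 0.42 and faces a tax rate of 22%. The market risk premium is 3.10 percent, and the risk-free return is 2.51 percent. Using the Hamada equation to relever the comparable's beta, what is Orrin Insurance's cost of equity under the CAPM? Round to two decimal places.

β_L = β_U × [1 + (1 − t)(D/E)] = 0.651 × [1 + (1 − 0.22) × 0.42]
    = 0.651 × [1 + 0.78 × 0.42] = 0.651 × 1.3276 = 0.8643
E(R) = R_f + β_L × MRP = 2.51% + 0.8643 × 3.10% = 5.19%

5.19%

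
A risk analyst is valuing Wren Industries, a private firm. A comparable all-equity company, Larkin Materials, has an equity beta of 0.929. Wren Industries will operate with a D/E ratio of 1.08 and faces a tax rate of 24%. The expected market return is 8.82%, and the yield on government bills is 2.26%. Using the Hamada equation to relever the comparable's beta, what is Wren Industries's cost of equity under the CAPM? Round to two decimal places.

13.36%

β_L = β_U × [1 + (1 − t)(D/E)] = 0.929 × [1 + (1 − 0.24) × 1.08]
    = 0.929 × [1 + 0.76 × 1.08] = 0.929 × 1.8208 = 1.6915
MRP = 8.82% − 2.26% = 6.56%
E(R) = R_f + β_L × MRP = 2.26% + 1.6915 × 6.56% = 13.36%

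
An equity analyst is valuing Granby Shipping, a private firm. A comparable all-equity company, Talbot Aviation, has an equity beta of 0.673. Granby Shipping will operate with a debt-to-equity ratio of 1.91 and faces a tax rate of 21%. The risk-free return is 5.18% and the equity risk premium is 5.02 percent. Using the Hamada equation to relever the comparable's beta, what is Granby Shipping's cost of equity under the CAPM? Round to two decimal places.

13.66%

β_L = β_U × [1 + (1 − t)(D/E)] = 0.673 × [1 + (1 − 0.21) × 1.91]
    = 0.673 × [1 + 0.79 × 1.91] = 0.673 × 2.5089 = 1.6885
E(R) = R_f + β_L × MRP = 5.18% + 1.6885 × 5.02% = 13.66%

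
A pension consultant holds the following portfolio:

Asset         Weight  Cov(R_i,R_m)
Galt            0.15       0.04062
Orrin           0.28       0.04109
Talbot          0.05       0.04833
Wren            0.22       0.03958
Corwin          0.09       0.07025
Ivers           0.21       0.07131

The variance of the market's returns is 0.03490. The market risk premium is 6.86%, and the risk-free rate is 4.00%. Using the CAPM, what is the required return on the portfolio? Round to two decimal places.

13.83%

β_Galt = 0.04062 / 0.03490 = 1.1639
β_Orrin = 0.04109 / 0.03490 = 1.1774
β_Talbot = 0.04833 / 0.03490 = 1.3848
β_Wren = 0.03958 / 0.03490 = 1.1341
β_Corwin = 0.07025 / 0.03490 = 2.0129
β_Ivers = 0.07131 / 0.03490 = 2.0433
β_P = Σ w_i β_i = 0.15×1.1639 + 0.28×1.1774 + 0.05×1.3848 + 0.22×1.1341 + 0.09×2.0129 + 0.21×2.0433 = 1.4333
E(R_P) = R_f + β_P × MRP = 4.00% + 1.4333 × 6.86% = 13.83%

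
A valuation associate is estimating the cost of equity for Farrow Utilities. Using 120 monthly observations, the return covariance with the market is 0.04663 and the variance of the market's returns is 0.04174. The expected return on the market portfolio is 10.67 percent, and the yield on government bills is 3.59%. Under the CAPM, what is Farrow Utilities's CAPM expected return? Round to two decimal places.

β = Cov(R_i, R_m) / Var(R_m) = 0.04663 / 0.04174 = 1.1172
MRP = 10.67% − 3.59% = 7.08%
E(R) = R_f + β × MRP = 3.59% + 1.1172 × 7.08% = 11.50%

11.50%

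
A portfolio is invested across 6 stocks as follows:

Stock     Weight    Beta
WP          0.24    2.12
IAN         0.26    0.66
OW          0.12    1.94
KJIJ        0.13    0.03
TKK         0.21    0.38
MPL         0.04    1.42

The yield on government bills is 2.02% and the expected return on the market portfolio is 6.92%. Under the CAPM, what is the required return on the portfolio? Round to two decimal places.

7.18%

β_P = Σ w_i β_i = 0.24×2.12 + 0.26×0.66 + 0.12×1.94 + 0.13×0.03 + 0.21×0.38 + 0.04×1.42 = 1.0537
MRP = 6.92% − 2.02% = 4.90%
E(R_P) = R_f + β_P × MRP = 2.02% + 1.0537 × 4.90% = 7.18%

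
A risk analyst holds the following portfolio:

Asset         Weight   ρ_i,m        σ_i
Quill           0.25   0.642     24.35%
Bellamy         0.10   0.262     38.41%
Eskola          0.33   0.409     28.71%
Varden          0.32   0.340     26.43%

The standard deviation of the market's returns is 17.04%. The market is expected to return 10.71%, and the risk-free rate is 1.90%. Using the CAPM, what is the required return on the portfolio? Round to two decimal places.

β_Quill = 0.642 × 24.35% / 17.04% = 0.9174
β_Bellamy = 0.262 × 38.41% / 17.04% = 0.5906
β_Eskola = 0.409 × 28.71% / 17.04% = 0.6891
β_Varden = 0.340 × 26.43% / 17.04% = 0.5274
β_P = Σ w_i β_i = 0.25×0.9174 + 0.10×0.5906 + 0.33×0.6891 + 0.32×0.5274 = 0.6846
MRP = 10.71% − 1.90% = 8.81%
E(R_P) = R_f + β_P × MRP = 1.90% + 0.6846 × 8.81% = 7.93%

7.93%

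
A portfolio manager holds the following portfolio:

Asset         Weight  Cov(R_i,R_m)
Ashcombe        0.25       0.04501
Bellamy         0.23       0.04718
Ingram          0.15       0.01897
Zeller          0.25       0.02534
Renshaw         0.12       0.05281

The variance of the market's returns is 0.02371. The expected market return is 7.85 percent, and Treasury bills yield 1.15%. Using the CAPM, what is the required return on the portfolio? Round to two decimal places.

11.78%

β_Ashcombe = 0.04501 / 0.02371 = 1.8984
β_Bellamy = 0.04718 / 0.02371 = 1.9899
β_Ingram = 0.01897 / 0.02371 = 0.8001
β_Zeller = 0.02534 / 0.02371 = 1.0687
β_Renshaw = 0.05281 / 0.02371 = 2.2273
β_P = Σ w_i β_i = 0.25×1.8984 + 0.23×1.9899 + 0.15×0.8001 + 0.25×1.0687 + 0.12×2.2273 = 1.5867
MRP = 7.85% − 1.15% = 6.70%
E(R_P) = R_f + β_P × MRP = 1.15% + 1.5867 × 6.70% = 11.78%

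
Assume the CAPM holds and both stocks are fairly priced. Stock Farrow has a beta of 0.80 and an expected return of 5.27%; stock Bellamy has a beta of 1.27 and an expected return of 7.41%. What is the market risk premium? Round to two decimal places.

4.55%

Both satisfy E(R) = R_f + β·MRP, so the slope of the SML is
MRP = (7.41% − 5.27%) / (1.27 − 0.80) = 2.14% / 0.47 = 4.5532%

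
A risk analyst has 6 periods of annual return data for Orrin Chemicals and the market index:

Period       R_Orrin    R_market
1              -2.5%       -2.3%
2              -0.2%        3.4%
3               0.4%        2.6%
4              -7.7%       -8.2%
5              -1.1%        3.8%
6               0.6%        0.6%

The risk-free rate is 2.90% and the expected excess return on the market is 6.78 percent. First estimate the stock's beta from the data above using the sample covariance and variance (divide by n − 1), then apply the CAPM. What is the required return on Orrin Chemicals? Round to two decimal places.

Mean R_i = (-2.5 − 0.2 + 0.4 − 7.7 − 1.1 + 0.6) / 6 = -1.7500%
Mean R_m = (-2.3 + 3.4 + 2.6 − 8.2 + 3.8 + 0.6) / 6 = -0.0167%
Σ(R_i − R̄_i)(R_m − R̄_m) = 65.2550  ⇒  Cov = 65.2550 / 5 = 13.0510
Σ(R_m − R̄_m)² = 105.6483  ⇒  Var(R_m) = 105.6483 / 5 = 21.1297
β = Cov / Var(R_m) = 13.0510 / 21.1297 = 0.6177
E(R) = R_f + β × MRP = 2.90% + 0.6177 × 6.78% = 7.09%

7.09%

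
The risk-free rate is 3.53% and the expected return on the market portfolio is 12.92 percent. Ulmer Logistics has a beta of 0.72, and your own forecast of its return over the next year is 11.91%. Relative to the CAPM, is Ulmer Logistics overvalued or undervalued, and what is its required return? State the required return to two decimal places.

MRP = 12.92% − 3.53% = 9.39%
Required return = R_f + β·MRP = 3.53% + 0.72 × 9.39% = 10.29%
Forecast 11.91% > required 10.29% → the stock plots above the SML → undervalued.

Undervalued; required return 10.29%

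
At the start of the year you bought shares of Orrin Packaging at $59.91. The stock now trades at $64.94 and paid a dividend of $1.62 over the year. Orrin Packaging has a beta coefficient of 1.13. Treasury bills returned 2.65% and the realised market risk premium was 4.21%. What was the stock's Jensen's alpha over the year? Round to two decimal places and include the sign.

Realised HPR = (P1 + D1 − P0) / P0 = (64.94 + 1.62 − 59.91) / 59.91 = 6.65 / 59.91 = 11.1000%
CAPM required = R_f + β·MRP = 2.65% + 1.13 × 4.21% = 7.4073%
α = realised − required = 11.1000% − 7.4073% = +3.69%

+3.69%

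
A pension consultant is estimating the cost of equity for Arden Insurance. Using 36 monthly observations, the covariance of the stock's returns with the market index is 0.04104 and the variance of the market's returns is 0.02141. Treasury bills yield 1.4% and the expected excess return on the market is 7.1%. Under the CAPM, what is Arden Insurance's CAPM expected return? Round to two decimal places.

β = Cov(R_i, R_m) / Var(R_m) = 0.04104 / 0.02141 = 1.9169
E(R) = R_f + β × MRP = 1.4% + 1.9169 × 7.1% = 15.01%

15.01%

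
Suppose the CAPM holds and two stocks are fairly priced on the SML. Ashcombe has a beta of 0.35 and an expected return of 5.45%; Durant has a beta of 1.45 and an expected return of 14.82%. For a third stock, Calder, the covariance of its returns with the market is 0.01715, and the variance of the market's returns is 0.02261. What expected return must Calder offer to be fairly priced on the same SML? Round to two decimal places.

8.93%

MRP = (14.82% − 5.45%) / (1.45 − 0.35) = 8.5182%
R_f = 5.45% − 0.35 × 8.5182% = 2.4686%
β_Calder = Cov / Var(R_m) = 0.01715 / 0.02261 = 0.7585
E(R_Calder) = R_f + β × MRP = 2.4686% + 0.7585 × 8.5182% = 8.93%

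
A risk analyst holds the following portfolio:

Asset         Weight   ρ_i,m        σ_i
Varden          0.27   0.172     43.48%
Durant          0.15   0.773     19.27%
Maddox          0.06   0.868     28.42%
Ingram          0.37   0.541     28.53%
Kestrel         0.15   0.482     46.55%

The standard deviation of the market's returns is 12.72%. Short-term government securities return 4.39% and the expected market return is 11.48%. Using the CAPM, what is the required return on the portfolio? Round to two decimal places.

β_Varden = 0.172 × 43.48% / 12.72% = 0.5879
β_Durant = 0.773 × 19.27% / 12.72% = 1.1710
β_Maddox = 0.868 × 28.42% / 12.72% = 1.9394
β_Ingram = 0.541 × 28.53% / 12.72% = 1.2134
β_Kestrel = 0.482 × 46.55% / 12.72% = 1.7639
β_P = Σ w_i β_i = 0.27×0.5879 + 0.15×1.1710 + 0.06×1.9394 + 0.37×1.2134 + 0.15×1.7639 = 1.1643
MRP = 11.48% − 4.39% = 7.09%
E(R_P) = R_f + β_P × MRP = 4.39% + 1.1643 × 7.09% = 12.64%

12.64%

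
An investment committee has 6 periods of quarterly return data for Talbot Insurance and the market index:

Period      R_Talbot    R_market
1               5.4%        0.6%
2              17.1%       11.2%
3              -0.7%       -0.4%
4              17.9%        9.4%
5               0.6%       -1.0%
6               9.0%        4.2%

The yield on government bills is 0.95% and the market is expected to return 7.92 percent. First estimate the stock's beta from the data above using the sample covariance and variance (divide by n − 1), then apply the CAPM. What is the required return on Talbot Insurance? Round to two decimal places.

Mean R_i = (5.4 + 17.1 − 0.7 + 17.9 + 0.6 + 9.0) / 6 = 8.2167%
Mean R_m = (0.6 + 11.2 − 0.4 + 9.4 − 1.0 + 4.2) / 6 = 4.0000%
Σ(R_i − R̄_i)(R_m − R̄_m) = 203.3000  ⇒  Cov = 203.3000 / 5 = 40.6600
Σ(R_m − R̄_m)² = 136.9600  ⇒  Var(R_m) = 136.9600 / 5 = 27.3920
β = Cov / Var(R_m) = 40.6600 / 27.3920 = 1.4844
MRP = 7.92% − 0.95% = 6.97%
E(R) = R_f + β × MRP = 0.95% + 1.4844 × 6.97% = 11.30%

11.30%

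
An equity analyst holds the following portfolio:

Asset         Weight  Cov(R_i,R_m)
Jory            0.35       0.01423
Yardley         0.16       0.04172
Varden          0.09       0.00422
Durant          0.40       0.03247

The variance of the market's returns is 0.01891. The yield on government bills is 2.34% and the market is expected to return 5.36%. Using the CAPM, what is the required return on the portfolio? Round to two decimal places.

β_Jory = 0.01423 / 0.01891 = 0.7525
β_Yardley = 0.04172 / 0.01891 = 2.2062
β_Varden = 0.00422 / 0.01891 = 0.2232
β_Durant = 0.03247 / 0.01891 = 1.7171
β_P = Σ w_i β_i = 0.35×0.7525 + 0.16×2.2062 + 0.09×0.2232 + 0.40×1.7171 = 1.3233
MRP = 5.36% − 2.34% = 3.02%
E(R_P) = R_f + β_P × MRP = 2.34% + 1.3233 × 3.02% = 6.34%

6.34%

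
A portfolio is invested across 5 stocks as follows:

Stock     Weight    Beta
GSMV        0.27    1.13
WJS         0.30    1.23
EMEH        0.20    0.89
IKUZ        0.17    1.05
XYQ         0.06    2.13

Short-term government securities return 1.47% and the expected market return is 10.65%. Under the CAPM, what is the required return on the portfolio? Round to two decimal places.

12.10%

β_P = Σ w_i β_i = 0.27×1.13 + 0.30×1.23 + 0.20×0.89 + 0.17×1.05 + 0.06×2.13 = 1.1584
MRP = 10.65% − 1.47% = 9.18%
E(R_P) = R_f + β_P × MRP = 1.47% + 1.1584 × 9.18% = 12.10%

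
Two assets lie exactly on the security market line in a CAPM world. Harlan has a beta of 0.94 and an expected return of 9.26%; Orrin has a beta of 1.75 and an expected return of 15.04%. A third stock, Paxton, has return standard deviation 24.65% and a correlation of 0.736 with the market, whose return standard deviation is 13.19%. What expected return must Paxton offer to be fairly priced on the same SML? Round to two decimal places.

12.37%

MRP = (15.04% − 9.26%) / (1.75 − 0.94) = 7.1358%
R_f = 9.26% − 0.94 × 7.1358% = 2.5523%
β_Paxton = ρ·σ_i/σ_m = 0.736 × 24.65 / 13.19 = 1.3755
E(R_Paxton) = R_f + β × MRP = 2.5523% + 1.3755 × 7.1358% = 12.37%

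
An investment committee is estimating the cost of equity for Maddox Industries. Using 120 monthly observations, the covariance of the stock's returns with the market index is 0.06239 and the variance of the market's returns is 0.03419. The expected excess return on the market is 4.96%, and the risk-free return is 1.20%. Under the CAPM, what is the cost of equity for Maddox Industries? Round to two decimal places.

10.25%

β = Cov(R_i, R_m) / Var(R_m) = 0.06239 / 0.03419 = 1.8248
E(R) = R_f + β × MRP = 1.20% + 1.8248 × 4.96% = 10.25%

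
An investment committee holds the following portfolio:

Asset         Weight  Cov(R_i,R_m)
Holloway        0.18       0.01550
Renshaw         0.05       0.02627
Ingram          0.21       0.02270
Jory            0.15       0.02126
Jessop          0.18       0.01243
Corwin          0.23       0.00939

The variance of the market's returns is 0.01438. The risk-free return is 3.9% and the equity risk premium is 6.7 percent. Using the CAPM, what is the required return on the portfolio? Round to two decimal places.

β_Holloway = 0.01550 / 0.01438 = 1.0779
β_Renshaw = 0.02627 / 0.01438 = 1.8268
β_Ingram = 0.02270 / 0.01438 = 1.5786
β_Jory = 0.02126 / 0.01438 = 1.4784
β_Jessop = 0.01243 / 0.01438 = 0.8644
β_Corwin = 0.00939 / 0.01438 = 0.6530
β_P = Σ w_i β_i = 0.18×1.0779 + 0.05×1.8268 + 0.21×1.5786 + 0.15×1.4784 + 0.18×0.8644 + 0.23×0.6530 = 1.1444
E(R_P) = R_f + β_P × MRP = 3.9% + 1.1444 × 6.7% = 11.57%

11.57%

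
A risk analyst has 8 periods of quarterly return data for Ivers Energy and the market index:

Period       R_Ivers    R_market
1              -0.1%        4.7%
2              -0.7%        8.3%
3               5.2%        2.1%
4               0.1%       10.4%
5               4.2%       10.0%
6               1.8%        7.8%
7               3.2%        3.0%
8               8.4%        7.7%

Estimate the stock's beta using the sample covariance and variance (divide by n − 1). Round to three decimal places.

-0.193

Mean R_i = (-0.1 − 0.7 + 5.2 + 0.1 + 4.2 + 1.8 + 3.2 + 8.4) / 8 = 2.7625%
Mean R_m = (4.7 + 8.3 + 2.1 + 10.4 + 10.0 + 7.8 + 3.0 + 7.7) / 8 = 6.7500%
Σ(R_i − R̄_i)(R_m − R̄_m) = -13.1750  ⇒  Cov = -13.1750 / 7 = -1.8821
Σ(R_m − R̄_m)² = 68.1800  ⇒  Var(R_m) = 68.1800 / 7 = 9.7400
β = Cov / Var(R_m) = -1.8821 / 9.7400 = -0.1932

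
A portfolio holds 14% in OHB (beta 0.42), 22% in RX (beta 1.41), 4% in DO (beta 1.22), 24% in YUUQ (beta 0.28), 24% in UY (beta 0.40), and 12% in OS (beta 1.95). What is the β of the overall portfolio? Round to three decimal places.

0.815

β_P = Σ w_i β_i = 0.14×0.42 + 0.22×1.41 + 0.04×1.22 + 0.24×0.28 + 0.24×0.40 + 0.12×1.95 = 0.8150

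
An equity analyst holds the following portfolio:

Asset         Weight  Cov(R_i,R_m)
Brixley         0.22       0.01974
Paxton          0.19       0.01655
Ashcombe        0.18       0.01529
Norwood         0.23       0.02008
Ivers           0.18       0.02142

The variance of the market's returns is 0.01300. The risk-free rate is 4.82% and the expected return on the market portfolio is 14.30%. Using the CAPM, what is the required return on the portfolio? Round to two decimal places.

β_Brixley = 0.01974 / 0.01300 = 1.5185
β_Paxton = 0.01655 / 0.01300 = 1.2731
β_Ashcombe = 0.01529 / 0.01300 = 1.1762
β_Norwood = 0.02008 / 0.01300 = 1.5446
β_Ivers = 0.02142 / 0.01300 = 1.6477
β_P = Σ w_i β_i = 0.22×1.5185 + 0.19×1.2731 + 0.18×1.1762 + 0.23×1.5446 + 0.18×1.6477 = 1.4395
MRP = 14.30% − 4.82% = 9.48%
E(R_P) = R_f + β_P × MRP = 4.82% + 1.4395 × 9.48% = 18.47%

18.47%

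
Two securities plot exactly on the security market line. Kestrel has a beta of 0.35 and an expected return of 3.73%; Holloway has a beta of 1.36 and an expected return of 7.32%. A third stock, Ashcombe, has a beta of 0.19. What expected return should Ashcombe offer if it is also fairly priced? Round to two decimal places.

MRP (SML slope) = (7.32% − 3.73%) / (1.36 − 0.35) = 3.59% / 1.01 = 3.5545%
R_f (intercept) = 3.73% − 0.35 × 3.5545% = 2.4859%
E(R_Ashcombe) = R_f + β × MRP = 2.4859% + 0.19 × 3.5545% = 3.16%

3.16%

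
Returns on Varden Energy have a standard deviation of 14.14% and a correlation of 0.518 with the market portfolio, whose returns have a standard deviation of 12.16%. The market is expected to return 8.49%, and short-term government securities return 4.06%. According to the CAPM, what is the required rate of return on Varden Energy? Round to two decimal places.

6.73%

β = ρ × σ_i / σ_m = 0.518 × 14.14% / 12.16% = 0.6023
MRP = 8.49% − 4.06% = 4.43%
E(R) = 4.06% + 0.6023 × 4.43% = 6.73%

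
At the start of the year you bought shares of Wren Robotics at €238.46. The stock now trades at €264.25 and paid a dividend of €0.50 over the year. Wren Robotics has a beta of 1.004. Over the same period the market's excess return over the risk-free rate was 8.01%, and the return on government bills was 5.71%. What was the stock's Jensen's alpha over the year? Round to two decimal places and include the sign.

-2.73%

Realised HPR = (P1 + D1 − P0) / P0 = (264.25 + 0.50 − 238.46) / 238.46 = 26.29 / 238.46 = 11.0249%
CAPM required = R_f + β·MRP = 5.71% + 1.004 × 8.01% = 13.75204%
α = realised − required = 11.0249% − 13.75204% = -2.73%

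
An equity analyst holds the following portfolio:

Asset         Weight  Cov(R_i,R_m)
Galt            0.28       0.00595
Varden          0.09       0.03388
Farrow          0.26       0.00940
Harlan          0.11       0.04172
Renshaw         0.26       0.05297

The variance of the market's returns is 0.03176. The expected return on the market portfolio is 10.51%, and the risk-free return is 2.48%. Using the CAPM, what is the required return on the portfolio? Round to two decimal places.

β_Galt = 0.00595 / 0.03176 = 0.1873
β_Varden = 0.03388 / 0.03176 = 1.0668
β_Farrow = 0.00940 / 0.03176 = 0.2960
β_Harlan = 0.04172 / 0.03176 = 1.3136
β_Renshaw = 0.05297 / 0.03176 = 1.6678
β_P = Σ w_i β_i = 0.28×0.1873 + 0.09×1.0668 + 0.26×0.2960 + 0.11×1.3136 + 0.26×1.6678 = 0.8035
MRP = 10.51% − 2.48% = 8.03%
E(R_P) = R_f + β_P × MRP = 2.48% + 0.8035 × 8.03% = 8.93%

8.93%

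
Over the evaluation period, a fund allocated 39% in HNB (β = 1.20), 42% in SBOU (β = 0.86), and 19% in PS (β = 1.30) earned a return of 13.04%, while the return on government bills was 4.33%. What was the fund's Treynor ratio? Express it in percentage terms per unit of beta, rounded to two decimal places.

β_P = 0.39×1.20 + 0.42×0.86 + 0.19×1.30 = 1.0762
Treynor = (R_P − R_f) / β_P = (13.04% − 4.33%) / 1.0762 = 8.71% / 1.0762 = 8.09%

8.09%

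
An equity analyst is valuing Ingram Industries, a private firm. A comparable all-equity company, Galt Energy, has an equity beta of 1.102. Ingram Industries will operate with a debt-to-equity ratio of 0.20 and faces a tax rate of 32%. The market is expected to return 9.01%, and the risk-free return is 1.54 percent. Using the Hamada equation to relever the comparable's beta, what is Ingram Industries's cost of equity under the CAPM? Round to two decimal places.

β_L = β_U × [1 + (1 − t)(D/E)] = 1.102 × [1 + (1 − 0.32) × 0.20]
    = 1.102 × [1 + 0.68 × 0.20] = 1.102 × 1.1360 = 1.2519
MRP = 9.01% − 1.54% = 7.47%
E(R) = R_f + β_L × MRP = 1.54% + 1.2519 × 7.47% = 10.89%

10.89%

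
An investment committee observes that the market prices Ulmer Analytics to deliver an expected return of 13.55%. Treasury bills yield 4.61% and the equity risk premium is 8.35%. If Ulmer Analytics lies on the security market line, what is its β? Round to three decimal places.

1.071

β = (E(R) − R_f) / MRP = (13.55% − 4.61%) / 8.35% = 8.94% / 8.35% = 1.071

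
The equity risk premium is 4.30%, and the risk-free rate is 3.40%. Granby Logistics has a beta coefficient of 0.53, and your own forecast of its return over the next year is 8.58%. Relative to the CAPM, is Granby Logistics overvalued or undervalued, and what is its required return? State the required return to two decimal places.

Undervalued; required return 5.68%

Required return = R_f + β·MRP = 3.40% + 0.53 × 4.30% = 5.68%
Forecast 8.58% > required 5.68% → the stock plots above the SML → undervalued.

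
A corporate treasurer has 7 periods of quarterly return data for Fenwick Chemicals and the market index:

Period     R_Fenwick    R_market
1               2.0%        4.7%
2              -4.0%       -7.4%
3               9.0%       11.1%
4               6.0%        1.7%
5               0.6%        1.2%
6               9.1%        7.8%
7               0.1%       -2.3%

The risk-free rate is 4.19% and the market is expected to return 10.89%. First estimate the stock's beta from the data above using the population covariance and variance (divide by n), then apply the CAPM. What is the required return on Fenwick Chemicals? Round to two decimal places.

Mean R_i = (2.0 − 4.0 + 9.0 + 6.0 + 0.6 + 9.1 + 0.1) / 7 = 3.2571%
Mean R_m = (4.7 − 7.4 + 11.1 + 1.7 + 1.2 + 7.8 − 2.3) / 7 = 2.4000%
Σ(R_i − R̄_i)(R_m − R̄_m) = 165.8500  ⇒  Cov = 165.8500 / 7 = 23.6929
Σ(R_m − R̄_m)² = 230.2000  ⇒  Var(R_m) = 230.2000 / 7 = 32.8857
β = Cov / Var(R_m) = 23.6929 / 32.8857 = 0.7205
MRP = 10.89% − 4.19% = 6.70%
E(R) = R_f + β × MRP = 4.19% + 0.7205 × 6.70% = 9.02%

9.02%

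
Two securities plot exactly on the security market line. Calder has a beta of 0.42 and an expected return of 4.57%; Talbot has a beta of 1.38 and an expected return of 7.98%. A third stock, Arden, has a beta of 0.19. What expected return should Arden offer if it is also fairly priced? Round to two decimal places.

MRP (SML slope) = (7.98% − 4.57%) / (1.38 − 0.42) = 3.41% / 0.96 = 3.5521%
R_f (intercept) = 4.57% − 0.42 × 3.5521% = 3.0781%
E(R_Arden) = R_f + β × MRP = 3.0781% + 0.19 × 3.5521% = 3.75%

3.75%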